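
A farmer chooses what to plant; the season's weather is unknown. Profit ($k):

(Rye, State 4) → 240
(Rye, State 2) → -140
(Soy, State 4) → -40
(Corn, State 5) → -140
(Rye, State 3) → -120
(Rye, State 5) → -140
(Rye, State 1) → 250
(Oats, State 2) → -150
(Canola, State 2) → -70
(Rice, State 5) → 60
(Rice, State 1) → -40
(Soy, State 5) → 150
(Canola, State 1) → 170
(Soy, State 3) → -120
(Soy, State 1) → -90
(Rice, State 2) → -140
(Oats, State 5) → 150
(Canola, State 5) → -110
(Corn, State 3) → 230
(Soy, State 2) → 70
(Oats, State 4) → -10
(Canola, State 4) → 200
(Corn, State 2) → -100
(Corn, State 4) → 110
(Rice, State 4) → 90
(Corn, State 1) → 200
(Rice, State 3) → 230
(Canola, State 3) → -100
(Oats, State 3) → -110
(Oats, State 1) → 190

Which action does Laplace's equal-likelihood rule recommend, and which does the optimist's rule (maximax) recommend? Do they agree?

laplace → Corn; maximax → Rye (disagree)

Row averages: Soy=-6, Corn=60, Rice=40, Oats=14, Canola=18, Rye=18
Highest average = 60 → Corn.
Row maxima: Soy=150, Corn=230, Rice=230, Oats=190, Canola=200, Rye=250
Best best-case = 250 → Rye.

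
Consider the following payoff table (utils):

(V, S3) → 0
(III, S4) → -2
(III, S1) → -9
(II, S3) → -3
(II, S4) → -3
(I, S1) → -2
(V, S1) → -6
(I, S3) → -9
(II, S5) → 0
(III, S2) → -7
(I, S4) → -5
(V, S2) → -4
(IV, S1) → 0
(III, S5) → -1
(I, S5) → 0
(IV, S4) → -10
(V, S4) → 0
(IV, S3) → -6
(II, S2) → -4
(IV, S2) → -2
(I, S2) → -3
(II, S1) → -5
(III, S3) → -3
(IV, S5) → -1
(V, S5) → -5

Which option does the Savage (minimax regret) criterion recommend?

II

Column bests: S1=0, S2=-2, S3=0, S4=0, S5=0.
I regrets: 2, 1, 9, 5, 0 → max 9
II regrets: 5, 2, 3, 3, 0 → max 5
III regrets: 9, 5, 3, 2, 1 → max 9
IV regrets: 0, 0, 6, 10, 1 → max 10
V regrets: 6, 2, 0, 0, 5 → max 6
Smallest max regret = 5 → II.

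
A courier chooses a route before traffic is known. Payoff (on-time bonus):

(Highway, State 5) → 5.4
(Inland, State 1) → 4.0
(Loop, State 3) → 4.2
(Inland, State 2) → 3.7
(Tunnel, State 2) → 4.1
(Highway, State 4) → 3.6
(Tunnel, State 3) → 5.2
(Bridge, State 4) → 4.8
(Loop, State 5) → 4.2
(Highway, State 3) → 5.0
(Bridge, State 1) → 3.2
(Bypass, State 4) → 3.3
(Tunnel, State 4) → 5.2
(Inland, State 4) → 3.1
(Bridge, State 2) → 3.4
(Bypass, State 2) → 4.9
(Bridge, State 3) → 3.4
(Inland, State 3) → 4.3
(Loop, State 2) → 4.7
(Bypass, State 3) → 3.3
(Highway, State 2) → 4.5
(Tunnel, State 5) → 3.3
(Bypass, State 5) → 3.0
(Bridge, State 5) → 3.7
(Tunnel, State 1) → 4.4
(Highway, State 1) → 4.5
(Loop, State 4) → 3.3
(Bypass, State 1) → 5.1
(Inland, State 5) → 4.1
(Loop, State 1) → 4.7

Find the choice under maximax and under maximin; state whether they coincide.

maximax → Highway; maximin → Highway (agree)

Row maxima: Loop=4.7, Bridge=4.8, Bypass=5.1, Highway=5.4, Inland=4.3, Tunnel=5.2
Best best-case = 5.4 → Highway.
Row minima: Loop=3.3, Bridge=3.2, Bypass=3.0, Highway=3.6, Inland=3.1, Tunnel=3.3
Best worst-case = 3.6 → Highway.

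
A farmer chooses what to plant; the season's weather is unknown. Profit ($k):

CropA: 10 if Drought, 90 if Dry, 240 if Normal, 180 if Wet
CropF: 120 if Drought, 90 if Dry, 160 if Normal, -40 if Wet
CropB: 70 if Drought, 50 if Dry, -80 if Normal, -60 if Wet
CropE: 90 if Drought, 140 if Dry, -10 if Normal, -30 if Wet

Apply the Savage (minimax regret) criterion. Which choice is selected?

Column bests: Drought=120, Dry=140, Normal=240, Wet=180.
CropA regrets: 110, 50, 0, 0 → max 110
CropF regrets: 0, 50, 80, 220 → max 220
CropB regrets: 50, 90, 320, 240 → max 320
CropE regrets: 30, 0, 250, 210 → max 250
Smallest max regret = 110 → CropA.

CropA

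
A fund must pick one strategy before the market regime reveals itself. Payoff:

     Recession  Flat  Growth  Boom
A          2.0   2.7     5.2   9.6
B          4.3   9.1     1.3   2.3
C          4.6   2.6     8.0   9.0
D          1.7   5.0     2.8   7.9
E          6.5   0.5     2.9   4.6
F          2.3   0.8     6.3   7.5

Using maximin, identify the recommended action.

C

Row minima: A=2.0, B=1.3, C=2.6, D=1.7, E=0.5, F=0.8
Best worst-case = 2.6 → C.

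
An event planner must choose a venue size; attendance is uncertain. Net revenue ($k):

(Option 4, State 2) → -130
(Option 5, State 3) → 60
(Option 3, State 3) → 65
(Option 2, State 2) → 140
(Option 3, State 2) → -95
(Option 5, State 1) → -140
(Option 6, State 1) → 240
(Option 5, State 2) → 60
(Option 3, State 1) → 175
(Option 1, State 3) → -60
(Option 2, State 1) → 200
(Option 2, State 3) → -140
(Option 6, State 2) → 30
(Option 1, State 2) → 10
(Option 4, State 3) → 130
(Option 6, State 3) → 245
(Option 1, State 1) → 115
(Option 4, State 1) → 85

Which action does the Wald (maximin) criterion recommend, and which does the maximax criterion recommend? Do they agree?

Row minima: Option 1=-60, Option 2=-140, Option 3=-95, Option 4=-130, Option 5=-140, Option 6=30
Best worst-case = 30 → Option 6.
Row maxima: Option 1=115, Option 2=200, Option 3=175, Option 4=130, Option 5=60, Option 6=245
Best best-case = 245 → Option 6.

maximin → Option 6; maximax → Option 6 (agree)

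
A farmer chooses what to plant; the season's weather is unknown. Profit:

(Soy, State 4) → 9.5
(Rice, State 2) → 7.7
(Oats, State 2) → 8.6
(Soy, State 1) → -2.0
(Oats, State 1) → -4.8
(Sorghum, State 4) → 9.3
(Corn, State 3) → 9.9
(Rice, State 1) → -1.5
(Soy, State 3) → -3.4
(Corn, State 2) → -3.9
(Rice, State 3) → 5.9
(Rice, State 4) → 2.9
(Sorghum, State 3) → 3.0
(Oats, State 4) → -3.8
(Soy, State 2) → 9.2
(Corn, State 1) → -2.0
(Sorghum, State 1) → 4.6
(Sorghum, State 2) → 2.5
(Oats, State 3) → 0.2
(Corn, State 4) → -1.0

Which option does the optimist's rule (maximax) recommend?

Corn

Row maxima: Sorghum=9.3, Corn=9.9, Oats=8.6, Soy=9.5, Rice=7.7
Best best-case = 9.9 → Corn.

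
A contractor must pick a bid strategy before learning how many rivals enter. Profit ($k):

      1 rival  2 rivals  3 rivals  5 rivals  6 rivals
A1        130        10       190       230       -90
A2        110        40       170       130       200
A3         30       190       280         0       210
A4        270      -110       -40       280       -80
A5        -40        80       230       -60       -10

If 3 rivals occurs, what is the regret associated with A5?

50

Best payoff under 3 rivals is 280.
Regret = 280 − 230 = 50.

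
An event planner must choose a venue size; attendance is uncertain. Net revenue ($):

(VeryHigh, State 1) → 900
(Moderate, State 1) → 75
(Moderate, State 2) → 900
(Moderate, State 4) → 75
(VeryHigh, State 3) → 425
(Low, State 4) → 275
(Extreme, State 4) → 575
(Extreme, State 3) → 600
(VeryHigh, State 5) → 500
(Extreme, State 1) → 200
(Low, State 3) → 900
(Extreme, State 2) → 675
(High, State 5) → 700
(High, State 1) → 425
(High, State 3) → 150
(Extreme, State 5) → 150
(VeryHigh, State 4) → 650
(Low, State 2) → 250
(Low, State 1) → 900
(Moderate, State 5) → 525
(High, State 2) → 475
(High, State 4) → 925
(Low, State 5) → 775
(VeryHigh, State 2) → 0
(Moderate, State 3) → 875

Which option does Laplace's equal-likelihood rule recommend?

Row averages: Low=620, Moderate=490, High=535, VeryHigh=495, Extreme=440
Highest average = 620 → Low.

Low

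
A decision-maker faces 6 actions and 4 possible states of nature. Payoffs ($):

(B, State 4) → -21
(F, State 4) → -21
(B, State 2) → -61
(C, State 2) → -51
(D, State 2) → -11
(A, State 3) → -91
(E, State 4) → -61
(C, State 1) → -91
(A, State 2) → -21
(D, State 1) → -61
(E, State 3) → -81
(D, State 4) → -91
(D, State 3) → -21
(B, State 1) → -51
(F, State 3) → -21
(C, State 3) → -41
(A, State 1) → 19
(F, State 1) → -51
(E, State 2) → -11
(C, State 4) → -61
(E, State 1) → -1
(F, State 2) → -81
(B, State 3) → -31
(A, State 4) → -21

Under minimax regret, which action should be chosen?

Column bests: State 1=19, State 2=-11, State 3=-21, State 4=-21.
A regrets: 0, 10, 70, 0 → max 70
B regrets: 70, 50, 10, 0 → max 70
C regrets: 110, 40, 20, 40 → max 110
D regrets: 80, 0, 0, 70 → max 80
E regrets: 20, 0, 60, 40 → max 60
F regrets: 70, 70, 0, 0 → max 70
Smallest max regret = 60 → E.

E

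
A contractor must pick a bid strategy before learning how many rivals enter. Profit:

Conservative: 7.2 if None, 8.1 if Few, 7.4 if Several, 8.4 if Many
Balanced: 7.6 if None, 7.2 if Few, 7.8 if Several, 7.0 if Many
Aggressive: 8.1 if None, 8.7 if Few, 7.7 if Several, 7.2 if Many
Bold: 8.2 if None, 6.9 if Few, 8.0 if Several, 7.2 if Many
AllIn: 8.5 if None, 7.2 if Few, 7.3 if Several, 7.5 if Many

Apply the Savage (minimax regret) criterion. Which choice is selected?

Column bests: None=8.5, Few=8.7, Several=8.0, Many=8.4.
Conservative regrets: 1.3, 0.6, 0.6, 0.0 → max 1.3
Balanced regrets: 0.9, 1.5, 0.2, 1.4 → max 1.5
Aggressive regrets: 0.4, 0.0, 0.3, 1.2 → max 1.2
Bold regrets: 0.3, 1.8, 0.0, 1.2 → max 1.8
AllIn regrets: 0.0, 1.5, 0.7, 0.9 → max 1.5
Smallest max regret = 1.2 → Aggressive.

Aggressive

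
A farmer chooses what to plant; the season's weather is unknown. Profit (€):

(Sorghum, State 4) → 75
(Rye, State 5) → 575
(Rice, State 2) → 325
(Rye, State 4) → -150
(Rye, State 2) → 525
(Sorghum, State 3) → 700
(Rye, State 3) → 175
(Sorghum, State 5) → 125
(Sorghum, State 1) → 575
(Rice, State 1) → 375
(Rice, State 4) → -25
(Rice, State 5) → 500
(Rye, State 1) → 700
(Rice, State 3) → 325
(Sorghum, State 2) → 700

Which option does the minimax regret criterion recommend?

Column bests: State 1=700, State 2=700, State 3=700, State 4=75, State 5=575.
Sorghum regrets: 125, 0, 0, 0, 450 → max 450
Rye regrets: 0, 175, 525, 225, 0 → max 525
Rice regrets: 325, 375, 375, 100, 75 → max 375
Smallest max regret = 375 → Rice.

Rice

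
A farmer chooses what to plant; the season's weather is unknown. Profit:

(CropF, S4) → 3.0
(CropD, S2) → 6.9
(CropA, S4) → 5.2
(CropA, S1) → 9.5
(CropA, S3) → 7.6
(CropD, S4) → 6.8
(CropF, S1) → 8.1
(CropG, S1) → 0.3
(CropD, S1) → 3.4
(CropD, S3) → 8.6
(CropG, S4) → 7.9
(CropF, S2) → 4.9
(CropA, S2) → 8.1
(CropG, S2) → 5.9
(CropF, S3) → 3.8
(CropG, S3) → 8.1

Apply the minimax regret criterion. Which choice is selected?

Column bests: S1=9.5, S2=8.1, S3=8.6, S4=7.9.
CropD regrets: 6.1, 1.2, 0.0, 1.1 → max 6.1
CropF regrets: 1.4, 3.2, 4.8, 4.9 → max 4.9
CropG regrets: 9.2, 2.2, 0.5, 0.0 → max 9.2
CropA regrets: 0.0, 0.0, 1.0, 2.7 → max 2.7
Smallest max regret = 2.7 → CropA.

CropA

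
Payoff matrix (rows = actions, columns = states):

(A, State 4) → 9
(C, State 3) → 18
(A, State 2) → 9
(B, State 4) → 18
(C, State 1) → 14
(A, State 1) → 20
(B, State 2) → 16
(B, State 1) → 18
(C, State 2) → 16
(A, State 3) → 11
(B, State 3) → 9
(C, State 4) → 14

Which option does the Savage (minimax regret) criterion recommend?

C

Column bests: State 1=20, State 2=16, State 3=18, State 4=18.
A regrets: 0, 7, 7, 9 → max 9
B regrets: 2, 0, 9, 0 → max 9
C regrets: 6, 0, 0, 4 → max 6
Smallest max regret = 6 → C.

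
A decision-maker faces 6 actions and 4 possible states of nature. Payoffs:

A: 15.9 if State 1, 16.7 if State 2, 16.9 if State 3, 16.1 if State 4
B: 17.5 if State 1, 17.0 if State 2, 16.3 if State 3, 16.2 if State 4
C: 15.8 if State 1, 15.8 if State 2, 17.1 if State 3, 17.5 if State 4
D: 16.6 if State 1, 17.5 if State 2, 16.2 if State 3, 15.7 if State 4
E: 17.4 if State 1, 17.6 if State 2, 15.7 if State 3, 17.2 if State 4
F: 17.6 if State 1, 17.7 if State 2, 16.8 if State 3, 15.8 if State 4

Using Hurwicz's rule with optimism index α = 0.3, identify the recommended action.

A: 0.3·16.9 + 0.7·15.9 = 16.2
B: 0.3·17.5 + 0.7·16.2 = 16.59
C: 0.3·17.5 + 0.7·15.8 = 16.31
D: 0.3·17.5 + 0.7·15.7 = 16.24
E: 0.3·17.6 + 0.7·15.7 = 16.27
F: 0.3·17.7 + 0.7·15.8 = 16.37
Highest Hurwicz score = 16.59 → B.

B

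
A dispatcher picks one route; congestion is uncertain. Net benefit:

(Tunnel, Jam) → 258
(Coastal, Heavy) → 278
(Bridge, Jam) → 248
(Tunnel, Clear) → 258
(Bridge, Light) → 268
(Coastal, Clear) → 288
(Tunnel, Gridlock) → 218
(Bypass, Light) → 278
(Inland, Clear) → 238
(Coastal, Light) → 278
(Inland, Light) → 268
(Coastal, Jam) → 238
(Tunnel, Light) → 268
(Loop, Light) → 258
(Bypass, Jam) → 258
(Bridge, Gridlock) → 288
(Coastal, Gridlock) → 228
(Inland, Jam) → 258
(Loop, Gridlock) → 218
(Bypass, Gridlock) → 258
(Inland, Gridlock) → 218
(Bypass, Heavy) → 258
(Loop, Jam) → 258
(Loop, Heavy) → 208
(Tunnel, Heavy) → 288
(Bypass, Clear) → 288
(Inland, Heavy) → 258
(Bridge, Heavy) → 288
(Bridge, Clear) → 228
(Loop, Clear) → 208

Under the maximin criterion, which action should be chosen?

Bypass

Row minima: Bridge=228, Inland=218, Bypass=258, Coastal=228, Tunnel=218, Loop=208
Best worst-case = 258 → Bypass.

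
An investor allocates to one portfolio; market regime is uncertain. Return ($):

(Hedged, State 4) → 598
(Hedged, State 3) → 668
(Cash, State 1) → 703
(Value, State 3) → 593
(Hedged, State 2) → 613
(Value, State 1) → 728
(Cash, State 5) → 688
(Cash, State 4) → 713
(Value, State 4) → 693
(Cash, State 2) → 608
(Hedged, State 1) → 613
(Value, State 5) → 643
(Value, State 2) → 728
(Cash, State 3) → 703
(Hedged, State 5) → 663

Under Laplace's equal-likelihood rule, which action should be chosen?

Cash

Row averages: Cash=683, Value=677, Hedged=631
Highest average = 683 → Cash.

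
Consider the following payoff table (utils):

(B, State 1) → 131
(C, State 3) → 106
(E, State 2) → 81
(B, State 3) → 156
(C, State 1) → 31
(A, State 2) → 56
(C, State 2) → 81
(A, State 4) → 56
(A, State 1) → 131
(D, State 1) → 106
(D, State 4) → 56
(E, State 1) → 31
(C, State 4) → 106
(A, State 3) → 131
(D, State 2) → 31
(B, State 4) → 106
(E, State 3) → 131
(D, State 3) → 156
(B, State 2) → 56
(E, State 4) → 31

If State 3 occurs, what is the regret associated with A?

Best payoff under State 3 is 156.
Regret = 156 − 131 = 25.

25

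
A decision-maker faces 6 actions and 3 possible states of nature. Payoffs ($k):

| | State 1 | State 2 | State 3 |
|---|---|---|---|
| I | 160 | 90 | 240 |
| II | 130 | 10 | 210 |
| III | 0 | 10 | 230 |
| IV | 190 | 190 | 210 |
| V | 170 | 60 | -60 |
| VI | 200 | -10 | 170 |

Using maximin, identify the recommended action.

IV

Row minima: I=90, II=10, III=0, IV=190, V=-60, VI=-10
Best worst-case = 190 → IV.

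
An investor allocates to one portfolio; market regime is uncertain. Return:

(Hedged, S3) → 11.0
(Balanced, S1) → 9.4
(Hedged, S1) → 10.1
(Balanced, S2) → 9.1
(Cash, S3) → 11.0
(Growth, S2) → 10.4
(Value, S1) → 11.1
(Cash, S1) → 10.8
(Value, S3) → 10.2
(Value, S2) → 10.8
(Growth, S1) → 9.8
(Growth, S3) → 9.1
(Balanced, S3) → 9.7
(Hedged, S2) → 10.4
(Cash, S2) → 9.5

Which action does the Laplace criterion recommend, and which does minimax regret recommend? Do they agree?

laplace → Value; minimax regret → Value (agree)

Row averages: Value=10.7, Hedged=10.5, Growth=293/30, Balanced=9.4, Cash=313/30
Highest average = 10.7 → Value.
Column bests: S1=11.1, S2=10.8, S3=11.0.
Value regrets: 0.0, 0.0, 0.8 → max 0.8
Hedged regrets: 1.0, 0.4, 0.0 → max 1.0
Growth regrets: 1.3, 0.4, 1.9 → max 1.9
Balanced regrets: 1.7, 1.7, 1.3 → max 1.7
Cash regrets: 0.3, 1.3, 0.0 → max 1.3
Smallest max regret = 0.8 → Value.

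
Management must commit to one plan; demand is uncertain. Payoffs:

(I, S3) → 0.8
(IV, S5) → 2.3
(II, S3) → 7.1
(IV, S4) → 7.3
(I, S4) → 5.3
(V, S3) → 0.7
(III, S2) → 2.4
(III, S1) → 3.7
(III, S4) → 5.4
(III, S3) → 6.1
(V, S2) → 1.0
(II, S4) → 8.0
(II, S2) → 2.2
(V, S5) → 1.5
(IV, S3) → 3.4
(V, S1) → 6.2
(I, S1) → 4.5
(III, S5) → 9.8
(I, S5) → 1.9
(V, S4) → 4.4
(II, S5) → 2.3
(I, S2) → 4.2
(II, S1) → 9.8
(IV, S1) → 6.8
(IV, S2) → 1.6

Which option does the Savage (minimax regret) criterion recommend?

Column bests: S1=9.8, S2=4.2, S3=7.1, S4=8.0, S5=9.8.
I regrets: 5.3, 0.0, 6.3, 2.7, 7.9 → max 7.9
II regrets: 0.0, 2.0, 0.0, 0.0, 7.5 → max 7.5
III regrets: 6.1, 1.8, 1.0, 2.6, 0.0 → max 6.1
IV regrets: 3.0, 2.6, 3.7, 0.7, 7.5 → max 7.5
V regrets: 3.6, 3.2, 6.4, 3.6, 8.3 → max 8.3
Smallest max regret = 6.1 → III.

III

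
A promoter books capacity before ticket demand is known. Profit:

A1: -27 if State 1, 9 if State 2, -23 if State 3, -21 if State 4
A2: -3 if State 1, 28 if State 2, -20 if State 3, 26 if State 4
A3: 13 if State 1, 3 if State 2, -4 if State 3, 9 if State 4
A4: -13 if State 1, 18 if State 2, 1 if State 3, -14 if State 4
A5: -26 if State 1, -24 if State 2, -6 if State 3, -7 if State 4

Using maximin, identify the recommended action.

A3

Row minima: A1=-27, A2=-20, A3=-4, A4=-14, A5=-26
Best worst-case = -4 → A3.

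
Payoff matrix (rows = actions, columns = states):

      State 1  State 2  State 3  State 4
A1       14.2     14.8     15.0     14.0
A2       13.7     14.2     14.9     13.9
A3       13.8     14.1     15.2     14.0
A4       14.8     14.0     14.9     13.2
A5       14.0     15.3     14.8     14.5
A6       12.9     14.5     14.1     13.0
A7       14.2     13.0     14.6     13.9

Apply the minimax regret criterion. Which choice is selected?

Column bests: State 1=14.8, State 2=15.3, State 3=15.2, State 4=14.5.
A1 regrets: 0.6, 0.5, 0.2, 0.5 → max 0.6
A2 regrets: 1.1, 1.1, 0.3, 0.6 → max 1.1
A3 regrets: 1.0, 1.2, 0.0, 0.5 → max 1.2
A4 regrets: 0.0, 1.3, 0.3, 1.3 → max 1.3
A5 regrets: 0.8, 0.0, 0.4, 0.0 → max 0.8
A6 regrets: 1.9, 0.8, 1.1, 1.5 → max 1.9
A7 regrets: 0.6, 2.3, 0.6, 0.6 → max 2.3
Smallest max regret = 0.6 → A1.

A1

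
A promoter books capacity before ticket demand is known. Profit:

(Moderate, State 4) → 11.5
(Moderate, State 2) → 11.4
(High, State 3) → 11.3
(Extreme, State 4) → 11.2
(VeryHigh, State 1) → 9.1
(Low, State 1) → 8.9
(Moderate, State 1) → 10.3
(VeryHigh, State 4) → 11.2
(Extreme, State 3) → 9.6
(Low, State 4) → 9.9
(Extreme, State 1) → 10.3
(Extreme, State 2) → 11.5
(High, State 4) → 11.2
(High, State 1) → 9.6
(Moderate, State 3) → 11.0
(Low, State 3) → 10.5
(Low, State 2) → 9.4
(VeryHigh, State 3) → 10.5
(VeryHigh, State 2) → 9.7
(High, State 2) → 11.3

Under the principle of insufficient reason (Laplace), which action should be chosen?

Row averages: Low=9.675, Moderate=11.05, High=10.85, VeryHigh=10.125, Extreme=10.65
Highest average = 11.05 → Moderate.

Moderate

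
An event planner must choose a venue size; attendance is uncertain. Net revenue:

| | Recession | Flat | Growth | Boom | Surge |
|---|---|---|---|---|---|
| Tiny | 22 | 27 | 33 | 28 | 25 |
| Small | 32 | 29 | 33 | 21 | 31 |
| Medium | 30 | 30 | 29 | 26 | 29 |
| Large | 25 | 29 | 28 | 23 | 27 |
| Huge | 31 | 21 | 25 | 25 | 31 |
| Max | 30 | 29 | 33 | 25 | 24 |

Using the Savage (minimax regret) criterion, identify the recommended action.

Column bests: Recession=32, Flat=30, Growth=33, Boom=28, Surge=31.
Tiny regrets: 10, 3, 0, 0, 6 → max 10
Small regrets: 0, 1, 0, 7, 0 → max 7
Medium regrets: 2, 0, 4, 2, 2 → max 4
Large regrets: 7, 1, 5, 5, 4 → max 7
Huge regrets: 1, 9, 8, 3, 0 → max 9
Max regrets: 2, 1, 0, 3, 7 → max 7
Smallest max regret = 4 → Medium.

Medium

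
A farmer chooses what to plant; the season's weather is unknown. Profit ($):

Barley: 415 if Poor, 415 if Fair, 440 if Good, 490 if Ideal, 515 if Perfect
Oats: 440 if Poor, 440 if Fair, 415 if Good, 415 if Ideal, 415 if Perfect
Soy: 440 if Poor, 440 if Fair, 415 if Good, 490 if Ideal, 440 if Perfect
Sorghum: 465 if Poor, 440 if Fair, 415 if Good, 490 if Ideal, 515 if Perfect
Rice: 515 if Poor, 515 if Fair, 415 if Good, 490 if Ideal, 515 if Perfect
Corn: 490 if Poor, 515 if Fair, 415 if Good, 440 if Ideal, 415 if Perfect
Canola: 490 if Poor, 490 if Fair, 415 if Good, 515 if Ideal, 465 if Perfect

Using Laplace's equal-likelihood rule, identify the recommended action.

Row averages: Barley=455, Oats=425, Soy=445, Sorghum=465, Rice=490, Corn=455, Canola=475
Highest average = 490 → Rice.

Rice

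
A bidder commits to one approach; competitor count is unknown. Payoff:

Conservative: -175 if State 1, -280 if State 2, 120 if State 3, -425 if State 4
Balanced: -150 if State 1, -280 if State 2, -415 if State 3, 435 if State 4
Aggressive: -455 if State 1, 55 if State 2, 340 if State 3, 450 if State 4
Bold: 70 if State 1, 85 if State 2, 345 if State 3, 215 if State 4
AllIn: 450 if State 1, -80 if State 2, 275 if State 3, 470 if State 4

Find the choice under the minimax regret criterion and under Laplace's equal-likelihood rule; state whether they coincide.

Column bests: State 1=450, State 2=85, State 3=345, State 4=470.
Conservative regrets: 625, 365, 225, 895 → max 895
Balanced regrets: 600, 365, 760, 35 → max 760
Aggressive regrets: 905, 30, 5, 20 → max 905
Bold regrets: 380, 0, 0, 255 → max 380
AllIn regrets: 0, 165, 70, 0 → max 165
Smallest max regret = 165 → AllIn.
Row averages: Conservative=-190, Balanced=-102.5, Aggressive=97.5, Bold=178.75, AllIn=278.75
Highest average = 278.75 → AllIn.

minimax regret → AllIn; laplace → AllIn (agree)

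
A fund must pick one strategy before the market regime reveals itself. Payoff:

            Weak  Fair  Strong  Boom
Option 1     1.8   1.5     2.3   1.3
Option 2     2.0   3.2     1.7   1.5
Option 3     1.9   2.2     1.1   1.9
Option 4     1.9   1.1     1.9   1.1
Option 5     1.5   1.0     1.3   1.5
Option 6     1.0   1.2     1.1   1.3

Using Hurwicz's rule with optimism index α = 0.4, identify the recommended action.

Option 1: 0.4·2.3 + 0.6·1.3 = 1.7
Option 2: 0.4·3.2 + 0.6·1.5 = 2.18
Option 3: 0.4·2.2 + 0.6·1.1 = 1.54
Option 4: 0.4·1.9 + 0.6·1.1 = 1.42
Option 5: 0.4·1.5 + 0.6·1.0 = 1.2
Option 6: 0.4·1.3 + 0.6·1.0 = 1.12
Highest Hurwicz score = 2.18 → Option 2.

Option 2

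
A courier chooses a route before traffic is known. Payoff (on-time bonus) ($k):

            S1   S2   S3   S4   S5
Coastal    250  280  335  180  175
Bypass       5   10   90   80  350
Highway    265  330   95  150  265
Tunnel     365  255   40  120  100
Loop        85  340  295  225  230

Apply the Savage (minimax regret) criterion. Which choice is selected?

Column bests: S1=365, S2=340, S3=335, S4=225, S5=350.
Coastal regrets: 115, 60, 0, 45, 175 → max 175
Bypass regrets: 360, 330, 245, 145, 0 → max 360
Highway regrets: 100, 10, 240, 75, 85 → max 240
Tunnel regrets: 0, 85, 295, 105, 250 → max 295
Loop regrets: 280, 0, 40, 0, 120 → max 280
Smallest max regret = 175 → Coastal.

Coastal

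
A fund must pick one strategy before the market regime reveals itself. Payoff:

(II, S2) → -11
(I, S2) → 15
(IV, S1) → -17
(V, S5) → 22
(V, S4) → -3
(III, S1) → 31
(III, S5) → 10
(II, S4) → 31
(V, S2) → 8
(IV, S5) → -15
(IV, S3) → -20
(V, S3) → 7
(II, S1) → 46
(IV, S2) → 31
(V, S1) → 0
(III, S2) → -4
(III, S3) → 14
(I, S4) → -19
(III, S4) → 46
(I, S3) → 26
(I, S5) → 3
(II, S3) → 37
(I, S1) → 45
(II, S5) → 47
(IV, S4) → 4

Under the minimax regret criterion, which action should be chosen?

Column bests: S1=46, S2=31, S3=37, S4=46, S5=47.
I regrets: 1, 16, 11, 65, 44 → max 65
II regrets: 0, 42, 0, 15, 0 → max 42
III regrets: 15, 35, 23, 0, 37 → max 37
IV regrets: 63, 0, 57, 42, 62 → max 63
V regrets: 46, 23, 30, 49, 25 → max 49
Smallest max regret = 37 → III.

III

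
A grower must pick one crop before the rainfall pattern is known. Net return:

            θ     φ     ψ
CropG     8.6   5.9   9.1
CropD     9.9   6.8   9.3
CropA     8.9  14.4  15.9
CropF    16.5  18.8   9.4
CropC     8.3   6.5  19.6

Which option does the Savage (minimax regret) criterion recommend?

Column bests: θ=16.5, φ=18.8, ψ=19.6.
CropG regrets: 7.9, 12.9, 10.5 → max 12.9
CropD regrets: 6.6, 12.0, 10.3 → max 12.0
CropA regrets: 7.6, 4.4, 3.7 → max 7.6
CropF regrets: 0.0, 0.0, 10.2 → max 10.2
CropC regrets: 8.2, 12.3, 0.0 → max 12.3
Smallest max regret = 7.6 → CropA.

CropA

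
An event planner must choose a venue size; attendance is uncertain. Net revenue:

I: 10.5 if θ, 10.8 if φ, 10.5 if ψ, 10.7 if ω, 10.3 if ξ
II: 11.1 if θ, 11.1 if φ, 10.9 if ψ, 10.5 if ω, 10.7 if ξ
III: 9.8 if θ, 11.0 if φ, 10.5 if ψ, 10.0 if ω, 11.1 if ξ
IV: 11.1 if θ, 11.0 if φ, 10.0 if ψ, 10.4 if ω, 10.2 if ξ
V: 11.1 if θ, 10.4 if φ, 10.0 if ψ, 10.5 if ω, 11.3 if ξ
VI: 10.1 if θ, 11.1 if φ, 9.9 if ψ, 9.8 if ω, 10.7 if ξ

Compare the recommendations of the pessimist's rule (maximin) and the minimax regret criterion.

maximin → II; minimax regret → II (agree)

Row minima: I=10.3, II=10.5, III=9.8, IV=10.0, V=10.0, VI=9.8
Best worst-case = 10.5 → II.
Column bests: θ=11.1, φ=11.1, ψ=10.9, ω=10.7, ξ=11.3.
I regrets: 0.6, 0.3, 0.4, 0.0, 1.0 → max 1.0
II regrets: 0.0, 0.0, 0.0, 0.2, 0.6 → max 0.6
III regrets: 1.3, 0.1, 0.4, 0.7, 0.2 → max 1.3
IV regrets: 0.0, 0.1, 0.9, 0.3, 1.1 → max 1.1
V regrets: 0.0, 0.7, 0.9, 0.2, 0.0 → max 0.9
VI regrets: 1.0, 0.0, 1.0, 0.9, 0.6 → max 1.0
Smallest max regret = 0.6 → II.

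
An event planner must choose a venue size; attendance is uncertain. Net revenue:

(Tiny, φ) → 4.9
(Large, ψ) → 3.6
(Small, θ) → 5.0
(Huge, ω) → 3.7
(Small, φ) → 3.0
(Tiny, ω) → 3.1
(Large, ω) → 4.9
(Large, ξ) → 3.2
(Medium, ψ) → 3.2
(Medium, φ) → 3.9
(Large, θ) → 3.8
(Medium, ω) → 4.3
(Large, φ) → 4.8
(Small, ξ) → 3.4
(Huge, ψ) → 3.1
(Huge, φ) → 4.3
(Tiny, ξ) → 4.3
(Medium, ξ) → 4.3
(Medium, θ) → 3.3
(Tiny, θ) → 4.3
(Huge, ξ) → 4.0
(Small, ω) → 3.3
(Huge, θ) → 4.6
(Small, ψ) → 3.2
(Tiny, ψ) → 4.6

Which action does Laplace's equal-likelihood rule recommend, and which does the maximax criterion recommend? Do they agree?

Row averages: Tiny=4.24, Small=3.58, Medium=3.8, Large=4.06, Huge=3.94
Highest average = 4.24 → Tiny.
Row maxima: Tiny=4.9, Small=5.0, Medium=4.3, Large=4.9, Huge=4.6
Best best-case = 5.0 → Small.

laplace → Tiny; maximax → Small (disagree)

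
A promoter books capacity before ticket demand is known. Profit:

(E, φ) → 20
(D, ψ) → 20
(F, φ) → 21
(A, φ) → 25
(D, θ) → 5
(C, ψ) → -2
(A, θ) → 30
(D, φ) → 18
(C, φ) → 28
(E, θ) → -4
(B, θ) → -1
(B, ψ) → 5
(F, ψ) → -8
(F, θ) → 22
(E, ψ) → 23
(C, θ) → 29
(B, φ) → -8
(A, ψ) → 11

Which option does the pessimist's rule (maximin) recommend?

Row minima: A=11, B=-8, C=-2, D=5, E=-4, F=-8
Best worst-case = 11 → A.

A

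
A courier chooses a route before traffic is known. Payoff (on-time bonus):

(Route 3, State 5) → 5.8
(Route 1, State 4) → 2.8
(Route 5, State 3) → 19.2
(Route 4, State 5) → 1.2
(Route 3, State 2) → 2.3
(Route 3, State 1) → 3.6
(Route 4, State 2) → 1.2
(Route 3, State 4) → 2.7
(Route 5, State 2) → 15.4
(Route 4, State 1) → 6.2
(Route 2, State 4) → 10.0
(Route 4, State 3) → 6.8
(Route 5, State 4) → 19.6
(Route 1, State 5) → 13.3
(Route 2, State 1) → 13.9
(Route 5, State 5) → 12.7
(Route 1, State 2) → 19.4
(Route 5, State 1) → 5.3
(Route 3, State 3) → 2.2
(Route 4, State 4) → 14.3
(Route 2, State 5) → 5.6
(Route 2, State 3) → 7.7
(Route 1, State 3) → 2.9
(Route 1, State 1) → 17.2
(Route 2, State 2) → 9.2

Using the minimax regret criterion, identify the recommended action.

Route 2

Column bests: State 1=17.2, State 2=19.4, State 3=19.2, State 4=19.6, State 5=13.3.
Route 1 regrets: 0.0, 0.0, 16.3, 16.8, 0.0 → max 16.8
Route 2 regrets: 3.3, 10.2, 11.5, 9.6, 7.7 → max 11.5
Route 3 regrets: 13.6, 17.1, 17.0, 16.9, 7.5 → max 17.1
Route 4 regrets: 11.0, 18.2, 12.4, 5.3, 12.1 → max 18.2
Route 5 regrets: 11.9, 4.0, 0.0, 0.0, 0.6 → max 11.9
Smallest max regret = 11.5 → Route 2.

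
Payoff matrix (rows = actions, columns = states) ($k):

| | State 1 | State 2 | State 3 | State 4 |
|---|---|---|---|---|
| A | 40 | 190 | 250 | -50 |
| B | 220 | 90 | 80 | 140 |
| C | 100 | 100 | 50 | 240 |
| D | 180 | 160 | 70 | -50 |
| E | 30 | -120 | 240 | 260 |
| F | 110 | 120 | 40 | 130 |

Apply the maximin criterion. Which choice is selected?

B

Row minima: A=-50, B=80, C=50, D=-50, E=-120, F=40
Best worst-case = 80 → B.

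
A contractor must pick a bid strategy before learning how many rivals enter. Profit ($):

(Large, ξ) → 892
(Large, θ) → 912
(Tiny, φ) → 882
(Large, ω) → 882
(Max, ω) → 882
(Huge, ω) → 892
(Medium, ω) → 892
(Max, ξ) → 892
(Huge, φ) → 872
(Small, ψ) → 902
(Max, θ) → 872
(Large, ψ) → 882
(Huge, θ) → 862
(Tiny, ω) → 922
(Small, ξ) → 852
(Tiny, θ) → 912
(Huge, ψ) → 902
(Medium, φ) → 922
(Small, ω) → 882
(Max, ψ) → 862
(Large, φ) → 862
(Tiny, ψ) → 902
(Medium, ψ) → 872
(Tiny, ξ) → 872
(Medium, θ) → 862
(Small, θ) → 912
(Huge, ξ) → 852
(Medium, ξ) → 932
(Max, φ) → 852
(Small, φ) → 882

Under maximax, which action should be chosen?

Row maxima: Tiny=922, Small=912, Medium=932, Large=912, Huge=902, Max=892
Best best-case = 932 → Medium.

Medium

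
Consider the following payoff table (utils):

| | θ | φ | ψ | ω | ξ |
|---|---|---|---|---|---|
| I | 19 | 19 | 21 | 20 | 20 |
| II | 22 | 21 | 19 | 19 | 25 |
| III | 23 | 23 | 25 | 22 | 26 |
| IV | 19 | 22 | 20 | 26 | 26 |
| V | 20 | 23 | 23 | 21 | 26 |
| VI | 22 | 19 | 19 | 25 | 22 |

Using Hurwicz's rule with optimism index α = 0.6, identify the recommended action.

III

I: 0.6·21 + 0.4·19 = 20.2
II: 0.6·25 + 0.4·19 = 22.6
III: 0.6·26 + 0.4·22 = 24.4
IV: 0.6·26 + 0.4·19 = 23.2
V: 0.6·26 + 0.4·20 = 23.6
VI: 0.6·25 + 0.4·19 = 22.6
Highest Hurwicz score = 24.4 → III.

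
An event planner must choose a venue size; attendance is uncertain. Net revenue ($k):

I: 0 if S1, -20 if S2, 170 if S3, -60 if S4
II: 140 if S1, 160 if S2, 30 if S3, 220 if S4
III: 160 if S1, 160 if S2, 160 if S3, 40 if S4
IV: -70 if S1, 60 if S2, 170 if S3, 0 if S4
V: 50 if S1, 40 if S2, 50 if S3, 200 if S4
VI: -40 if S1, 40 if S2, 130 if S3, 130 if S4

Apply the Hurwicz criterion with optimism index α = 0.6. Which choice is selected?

I: 0.6·170 + 0.4·(-60) = 78
II: 0.6·220 + 0.4·30 = 144
III: 0.6·160 + 0.4·40 = 112
IV: 0.6·170 + 0.4·(-70) = 74
V: 0.6·200 + 0.4·40 = 136
VI: 0.6·130 + 0.4·(-40) = 62
Highest Hurwicz score = 144 → II.

II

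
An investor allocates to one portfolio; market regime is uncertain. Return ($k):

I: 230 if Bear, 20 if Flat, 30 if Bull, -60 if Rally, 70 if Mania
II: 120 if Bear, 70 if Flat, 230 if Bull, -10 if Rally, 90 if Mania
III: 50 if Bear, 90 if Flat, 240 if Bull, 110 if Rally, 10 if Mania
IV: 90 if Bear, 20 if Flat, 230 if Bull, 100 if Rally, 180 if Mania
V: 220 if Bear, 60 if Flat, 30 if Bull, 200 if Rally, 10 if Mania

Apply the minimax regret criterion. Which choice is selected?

IV

Column bests: Bear=230, Flat=90, Bull=240, Rally=200, Mania=180.
I regrets: 0, 70, 210, 260, 110 → max 260
II regrets: 110, 20, 10, 210, 90 → max 210
III regrets: 180, 0, 0, 90, 170 → max 180
IV regrets: 140, 70, 10, 100, 0 → max 140
V regrets: 10, 30, 210, 0, 170 → max 210
Smallest max regret = 140 → IV.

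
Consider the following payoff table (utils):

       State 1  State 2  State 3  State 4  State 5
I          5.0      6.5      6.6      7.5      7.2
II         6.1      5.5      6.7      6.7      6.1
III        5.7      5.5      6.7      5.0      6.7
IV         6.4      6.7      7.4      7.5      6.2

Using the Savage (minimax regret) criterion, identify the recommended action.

Column bests: State 1=6.4, State 2=6.7, State 3=7.4, State 4=7.5, State 5=7.2.
I regrets: 1.4, 0.2, 0.8, 0.0, 0.0 → max 1.4
II regrets: 0.3, 1.2, 0.7, 0.8, 1.1 → max 1.2
III regrets: 0.7, 1.2, 0.7, 2.5, 0.5 → max 2.5
IV regrets: 0.0, 0.0, 0.0, 0.0, 1.0 → max 1.0
Smallest max regret = 1.0 → IV.

IV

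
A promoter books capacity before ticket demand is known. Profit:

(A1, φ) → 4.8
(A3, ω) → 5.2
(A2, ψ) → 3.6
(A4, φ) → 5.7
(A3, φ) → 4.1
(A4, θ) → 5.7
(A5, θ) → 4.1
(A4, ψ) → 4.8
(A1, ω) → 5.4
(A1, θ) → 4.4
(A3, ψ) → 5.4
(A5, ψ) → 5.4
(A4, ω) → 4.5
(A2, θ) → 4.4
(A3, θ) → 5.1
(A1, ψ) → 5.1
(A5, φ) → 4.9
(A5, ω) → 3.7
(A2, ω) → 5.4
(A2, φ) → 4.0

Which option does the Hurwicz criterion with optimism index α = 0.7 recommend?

A1: 0.7·5.4 + 0.3·4.4 = 5.1
A2: 0.7·5.4 + 0.3·3.6 = 4.86
A3: 0.7·5.4 + 0.3·4.1 = 5.01
A4: 0.7·5.7 + 0.3·4.5 = 5.34
A5: 0.7·5.4 + 0.3·3.7 = 4.89
Highest Hurwicz score = 5.34 → A4.

A4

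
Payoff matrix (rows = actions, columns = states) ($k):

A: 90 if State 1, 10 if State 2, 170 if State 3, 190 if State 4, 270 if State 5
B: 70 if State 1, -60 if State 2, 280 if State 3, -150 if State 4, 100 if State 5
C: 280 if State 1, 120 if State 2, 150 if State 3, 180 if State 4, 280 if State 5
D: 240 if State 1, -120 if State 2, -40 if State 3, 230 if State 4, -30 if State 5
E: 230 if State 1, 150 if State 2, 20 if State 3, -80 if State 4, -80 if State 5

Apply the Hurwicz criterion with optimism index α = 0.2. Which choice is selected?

C

A: 0.2·270 + 0.8·10 = 62
B: 0.2·280 + 0.8·(-150) = -64
C: 0.2·280 + 0.8·120 = 152
D: 0.2·240 + 0.8·(-120) = -48
E: 0.2·230 + 0.8·(-80) = -18
Highest Hurwicz score = 152 → C.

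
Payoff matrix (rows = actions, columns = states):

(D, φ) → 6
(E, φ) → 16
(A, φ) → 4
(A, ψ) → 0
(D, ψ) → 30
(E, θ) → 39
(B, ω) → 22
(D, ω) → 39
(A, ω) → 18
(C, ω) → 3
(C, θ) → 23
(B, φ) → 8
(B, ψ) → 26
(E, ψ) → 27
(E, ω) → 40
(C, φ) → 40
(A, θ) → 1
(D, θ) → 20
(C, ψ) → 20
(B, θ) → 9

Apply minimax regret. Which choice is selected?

Column bests: θ=39, φ=40, ψ=30, ω=40.
A regrets: 38, 36, 30, 22 → max 38
B regrets: 30, 32, 4, 18 → max 32
C regrets: 16, 0, 10, 37 → max 37
D regrets: 19, 34, 0, 1 → max 34
E regrets: 0, 24, 3, 0 → max 24
Smallest max regret = 24 → E.

E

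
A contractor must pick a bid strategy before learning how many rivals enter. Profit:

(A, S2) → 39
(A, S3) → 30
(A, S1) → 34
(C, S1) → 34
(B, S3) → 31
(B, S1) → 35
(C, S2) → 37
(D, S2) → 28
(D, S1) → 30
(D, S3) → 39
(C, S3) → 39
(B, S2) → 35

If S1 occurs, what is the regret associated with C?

Best payoff under S1 is 35.
Regret = 35 − 34 = 1.

1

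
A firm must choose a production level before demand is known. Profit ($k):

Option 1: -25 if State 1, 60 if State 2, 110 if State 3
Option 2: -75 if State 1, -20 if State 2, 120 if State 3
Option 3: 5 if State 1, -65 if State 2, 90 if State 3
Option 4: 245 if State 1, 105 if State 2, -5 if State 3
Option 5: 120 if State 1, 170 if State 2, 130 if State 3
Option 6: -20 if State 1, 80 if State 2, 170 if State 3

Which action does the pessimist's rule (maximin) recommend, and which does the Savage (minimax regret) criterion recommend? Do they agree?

maximin → Option 5; minimax regret → Option 5 (agree)

Row minima: Option 1=-25, Option 2=-75, Option 3=-65, Option 4=-5, Option 5=120, Option 6=-20
Best worst-case = 120 → Option 5.
Column bests: State 1=245, State 2=170, State 3=170.
Option 1 regrets: 270, 110, 60 → max 270
Option 2 regrets: 320, 190, 50 → max 320
Option 3 regrets: 240, 235, 80 → max 240
Option 4 regrets: 0, 65, 175 → max 175
Option 5 regrets: 125, 0, 40 → max 125
Option 6 regrets: 265, 90, 0 → max 265
Smallest max regret = 125 → Option 5.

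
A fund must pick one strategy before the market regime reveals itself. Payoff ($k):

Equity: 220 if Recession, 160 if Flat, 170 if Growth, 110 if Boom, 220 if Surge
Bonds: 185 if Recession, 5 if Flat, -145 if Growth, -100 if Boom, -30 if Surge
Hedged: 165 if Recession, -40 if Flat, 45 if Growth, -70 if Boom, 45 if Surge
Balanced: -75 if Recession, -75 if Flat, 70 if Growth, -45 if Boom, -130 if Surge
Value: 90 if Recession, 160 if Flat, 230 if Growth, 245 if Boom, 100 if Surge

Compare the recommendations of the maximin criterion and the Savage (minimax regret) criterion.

Row minima: Equity=110, Bonds=-145, Hedged=-70, Balanced=-130, Value=90
Best worst-case = 110 → Equity.
Column bests: Recession=220, Flat=160, Growth=230, Boom=245, Surge=220.
Equity regrets: 0, 0, 60, 135, 0 → max 135
Bonds regrets: 35, 155, 375, 345, 250 → max 375
Hedged regrets: 55, 200, 185, 315, 175 → max 315
Balanced regrets: 295, 235, 160, 290, 350 → max 350
Value regrets: 130, 0, 0, 0, 120 → max 130
Smallest max regret = 130 → Value.

maximin → Equity; minimax regret → Value (disagree)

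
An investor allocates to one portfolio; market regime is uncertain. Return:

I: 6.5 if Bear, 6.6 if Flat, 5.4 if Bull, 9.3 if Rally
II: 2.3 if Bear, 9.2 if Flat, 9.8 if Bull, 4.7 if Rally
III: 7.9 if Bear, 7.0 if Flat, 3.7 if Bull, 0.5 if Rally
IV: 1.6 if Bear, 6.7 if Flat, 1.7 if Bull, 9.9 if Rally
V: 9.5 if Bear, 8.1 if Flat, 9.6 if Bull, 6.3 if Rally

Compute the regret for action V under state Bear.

0.0

Best payoff under Bear is 9.5.
Regret = 9.5 − 9.5 = 0.0.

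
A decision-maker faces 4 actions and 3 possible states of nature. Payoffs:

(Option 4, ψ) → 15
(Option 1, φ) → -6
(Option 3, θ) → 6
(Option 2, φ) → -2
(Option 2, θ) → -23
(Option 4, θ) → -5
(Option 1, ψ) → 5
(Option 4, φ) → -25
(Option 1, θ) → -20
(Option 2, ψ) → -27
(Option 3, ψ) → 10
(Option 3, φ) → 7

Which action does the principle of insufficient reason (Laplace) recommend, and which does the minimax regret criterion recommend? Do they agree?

laplace → Option 3; minimax regret → Option 3 (agree)

Row averages: Option 1=-7, Option 2=-52/3, Option 3=23/3, Option 4=-5
Highest average = 23/3 → Option 3.
Column bests: θ=6, φ=7, ψ=15.
Option 1 regrets: 26, 13, 10 → max 26
Option 2 regrets: 29, 9, 42 → max 42
Option 3 regrets: 0, 0, 5 → max 5
Option 4 regrets: 11, 32, 0 → max 32
Smallest max regret = 5 → Option 3.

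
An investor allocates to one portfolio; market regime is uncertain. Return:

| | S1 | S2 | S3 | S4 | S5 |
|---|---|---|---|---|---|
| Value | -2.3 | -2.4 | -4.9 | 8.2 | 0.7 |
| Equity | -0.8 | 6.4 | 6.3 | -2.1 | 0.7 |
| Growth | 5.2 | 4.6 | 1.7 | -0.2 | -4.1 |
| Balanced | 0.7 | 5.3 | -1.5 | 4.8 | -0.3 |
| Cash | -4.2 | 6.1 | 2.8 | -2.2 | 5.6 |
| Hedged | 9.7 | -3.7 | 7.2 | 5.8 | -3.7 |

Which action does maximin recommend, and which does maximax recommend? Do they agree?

Row minima: Value=-4.9, Equity=-2.1, Growth=-4.1, Balanced=-1.5, Cash=-4.2, Hedged=-3.7
Best worst-case = -1.5 → Balanced.
Row maxima: Value=8.2, Equity=6.4, Growth=5.2, Balanced=5.3, Cash=6.1, Hedged=9.7
Best best-case = 9.7 → Hedged.

maximin → Balanced; maximax → Hedged (disagree)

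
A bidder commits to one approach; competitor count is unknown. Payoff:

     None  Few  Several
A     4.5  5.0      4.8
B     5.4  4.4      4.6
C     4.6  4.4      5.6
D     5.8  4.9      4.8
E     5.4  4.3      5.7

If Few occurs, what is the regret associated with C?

0.6

Best payoff under Few is 5.0.
Regret = 5.0 − 4.4 = 0.6.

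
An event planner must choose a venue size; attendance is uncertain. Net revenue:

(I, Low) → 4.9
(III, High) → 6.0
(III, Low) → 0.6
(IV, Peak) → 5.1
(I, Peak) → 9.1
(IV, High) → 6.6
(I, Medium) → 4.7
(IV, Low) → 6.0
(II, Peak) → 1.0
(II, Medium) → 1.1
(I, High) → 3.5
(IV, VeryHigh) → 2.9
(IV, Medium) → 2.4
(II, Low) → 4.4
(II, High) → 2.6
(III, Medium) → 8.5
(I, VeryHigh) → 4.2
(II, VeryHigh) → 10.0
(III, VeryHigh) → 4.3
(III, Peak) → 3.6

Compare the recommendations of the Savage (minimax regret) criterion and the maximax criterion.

Column bests: Low=6.0, Medium=8.5, High=6.6, VeryHigh=10.0, Peak=9.1.
I regrets: 1.1, 3.8, 3.1, 5.8, 0.0 → max 5.8
II regrets: 1.6, 7.4, 4.0, 0.0, 8.1 → max 8.1
III regrets: 5.4, 0.0, 0.6, 5.7, 5.5 → max 5.7
IV regrets: 0.0, 6.1, 0.0, 7.1, 4.0 → max 7.1
Smallest max regret = 5.7 → III.
Row maxima: I=9.1, II=10.0, III=8.5, IV=6.6
Best best-case = 10.0 → II.

minimax regret → III; maximax → II (disagree)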